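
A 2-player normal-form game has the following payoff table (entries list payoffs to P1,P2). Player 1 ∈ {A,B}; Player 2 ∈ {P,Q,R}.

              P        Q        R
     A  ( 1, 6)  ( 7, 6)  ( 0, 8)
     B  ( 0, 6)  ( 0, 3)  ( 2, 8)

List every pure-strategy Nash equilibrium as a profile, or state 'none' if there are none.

(A,P): not NE [P2→R gives 8>6]
(A,Q): not NE [P2→R gives 8>6]
(A,R): not NE [P1→B gives 2>0]
(B,P): not NE [P1→A gives 1>0; P2→R gives 8>6]
(B,Q): not NE [P1→A gives 7>0; P2→R gives 8>3]
(B,R): NE

NE set: (B,R)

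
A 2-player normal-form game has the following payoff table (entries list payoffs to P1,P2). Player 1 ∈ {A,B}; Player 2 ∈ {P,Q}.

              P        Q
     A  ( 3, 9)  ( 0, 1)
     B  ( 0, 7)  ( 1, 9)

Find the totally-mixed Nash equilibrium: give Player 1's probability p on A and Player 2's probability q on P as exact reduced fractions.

p=1/5, q=1/4

P1 indiff ⇒ q·3+(1-q)·0 = q·0+(1-q)·1 ⇒ q(3) = (1-q)(1) ⇒ q = 1/4
P2 indiff ⇒ p·9+(1-p)·7 = p·1+(1-p)·9 ⇒ p(8) = (1-p)(2) ⇒ p = 1/5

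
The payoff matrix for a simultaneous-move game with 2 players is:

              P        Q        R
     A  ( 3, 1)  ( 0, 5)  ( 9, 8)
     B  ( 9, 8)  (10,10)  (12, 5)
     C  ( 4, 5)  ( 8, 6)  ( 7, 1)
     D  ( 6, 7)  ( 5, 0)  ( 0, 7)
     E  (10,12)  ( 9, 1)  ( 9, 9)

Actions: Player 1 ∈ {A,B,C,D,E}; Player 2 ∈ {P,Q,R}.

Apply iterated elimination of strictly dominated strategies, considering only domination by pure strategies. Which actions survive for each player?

P1 drop A (B beats it: P:9>3 Q:10>0 R:12>9)
P1 drop C (B beats it: P:9>4 Q:10>8 R:12>7)
P1 drop D (B beats it: P:9>6 Q:10>5 R:12>0)
P2 drop R (P beats it: B:8>5 E:12>9)
P1→{B,E} P2→{P,Q}

Remaining: P1:{B,E} P2:{P,Q}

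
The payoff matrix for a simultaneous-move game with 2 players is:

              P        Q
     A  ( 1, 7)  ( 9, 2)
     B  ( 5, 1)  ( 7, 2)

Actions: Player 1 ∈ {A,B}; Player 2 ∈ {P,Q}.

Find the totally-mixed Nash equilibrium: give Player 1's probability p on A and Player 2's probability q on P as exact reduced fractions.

P1 indiff ⇒ q·1+(1-q)·9 = q·5+(1-q)·7 ⇒ q(-4) = (1-q)(-2) ⇒ q = 1/3
P2 indiff ⇒ p·7+(1-p)·1 = p·2+(1-p)·2 ⇒ p(5) = (1-p)(1) ⇒ p = 1/6

(p,q) = (1/6, 1/3)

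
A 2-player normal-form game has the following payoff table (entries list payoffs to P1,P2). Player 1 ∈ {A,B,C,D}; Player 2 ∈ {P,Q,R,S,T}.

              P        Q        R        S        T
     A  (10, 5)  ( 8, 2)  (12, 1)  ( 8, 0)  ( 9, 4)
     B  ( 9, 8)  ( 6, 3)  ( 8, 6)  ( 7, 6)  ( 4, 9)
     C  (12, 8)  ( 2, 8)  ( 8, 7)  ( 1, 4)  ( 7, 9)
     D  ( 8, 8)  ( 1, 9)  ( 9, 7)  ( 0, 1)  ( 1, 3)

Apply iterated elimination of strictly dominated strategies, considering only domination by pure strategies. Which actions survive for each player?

P1 drop B (A beats it: P:10>9 Q:8>6 R:12>8 S:8>7 T:9>4)
P1 drop D (A beats it: P:10>8 Q:8>1 R:12>9 S:8>0 T:9>1)
P2 drop Q (T beats it: A:4>2 C:9>8)
P2 drop R (P beats it: A:5>1 C:8>7)
P2 drop S (P beats it: A:5>0 C:8>4)
P1→{A,C} P2→{P,T}

Remaining: P1:{A,C} P2:{P,T}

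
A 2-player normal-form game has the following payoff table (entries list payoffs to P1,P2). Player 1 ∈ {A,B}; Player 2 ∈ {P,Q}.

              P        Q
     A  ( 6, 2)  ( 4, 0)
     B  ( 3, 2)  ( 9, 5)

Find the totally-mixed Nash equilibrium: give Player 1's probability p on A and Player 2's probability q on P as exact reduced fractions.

P1 mixes 3/5 on A; P2 mixes 5/8 on P

P1 indiff ⇒ q·6+(1-q)·4 = q·3+(1-q)·9 ⇒ q(3) = (1-q)(5) ⇒ q = 5/8
P2 indiff ⇒ p·2+(1-p)·2 = p·0+(1-p)·5 ⇒ p(2) = (1-p)(3) ⇒ p = 3/5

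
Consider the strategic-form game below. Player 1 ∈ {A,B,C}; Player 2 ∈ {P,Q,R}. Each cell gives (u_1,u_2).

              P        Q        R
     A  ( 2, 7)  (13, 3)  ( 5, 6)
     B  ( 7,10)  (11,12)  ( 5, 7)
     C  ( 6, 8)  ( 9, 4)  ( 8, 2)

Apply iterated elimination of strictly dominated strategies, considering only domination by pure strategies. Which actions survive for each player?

Survivors P1:{A,B} P2:{P,Q}

P2 drop R (P beats it: A:7>6 B:10>7 C:8>2)
P1 drop C (B beats it: P:7>6 Q:11>9)
P1→{A,B} P2→{P,Q}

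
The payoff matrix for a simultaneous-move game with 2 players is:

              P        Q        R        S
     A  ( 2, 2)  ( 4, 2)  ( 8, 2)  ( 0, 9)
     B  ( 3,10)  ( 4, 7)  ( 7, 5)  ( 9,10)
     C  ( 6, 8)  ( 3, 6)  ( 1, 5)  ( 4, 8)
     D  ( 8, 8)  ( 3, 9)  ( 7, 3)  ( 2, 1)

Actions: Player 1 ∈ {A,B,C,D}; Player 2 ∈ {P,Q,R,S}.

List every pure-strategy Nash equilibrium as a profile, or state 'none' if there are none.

(A,P): not NE [P1→D gives 8>2; P2→S gives 9>2]
(A,Q): not NE [P2→S gives 9>2]
(A,R): not NE [P2→S gives 9>2]
(A,S): not NE [P1→B gives 9>0]
(B,P): not NE [P1→D gives 8>3]
(B,Q): not NE [P2→S gives 10>7]
(B,R): not NE [P1→A gives 8>7; P2→S gives 10>5]
(B,S): NE
(C,P): not NE [P1→D gives 8>6]
(C,Q): not NE [P1→B gives 4>3; P2→S gives 8>6]
(C,R): not NE [P1→A gives 8>1; P2→S gives 8>5]
(C,S): not NE [P1→B gives 9>4]
(D,P): not NE [P2→Q gives 9>8]
(D,Q): not NE [P1→B gives 4>3]
(D,R): not NE [P1→A gives 8>7; P2→Q gives 9>3]
(D,S): not NE [P1→B gives 9>2; P2→Q gives 9>1]

Nash profiles: (B,S)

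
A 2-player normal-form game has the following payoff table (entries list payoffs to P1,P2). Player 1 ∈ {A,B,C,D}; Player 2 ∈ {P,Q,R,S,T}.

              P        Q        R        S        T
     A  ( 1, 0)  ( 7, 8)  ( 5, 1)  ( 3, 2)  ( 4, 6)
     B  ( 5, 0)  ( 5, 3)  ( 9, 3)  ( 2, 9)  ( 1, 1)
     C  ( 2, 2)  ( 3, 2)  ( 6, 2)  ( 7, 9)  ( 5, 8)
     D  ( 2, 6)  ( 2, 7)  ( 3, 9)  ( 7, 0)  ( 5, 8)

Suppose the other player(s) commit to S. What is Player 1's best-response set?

u_1(A vs S) = 3
u_1(B vs S) = 2
u_1(C vs S) = 7
u_1(D vs S) = 7
max payoff 7 at {C,D}

BR_1 = {C,D}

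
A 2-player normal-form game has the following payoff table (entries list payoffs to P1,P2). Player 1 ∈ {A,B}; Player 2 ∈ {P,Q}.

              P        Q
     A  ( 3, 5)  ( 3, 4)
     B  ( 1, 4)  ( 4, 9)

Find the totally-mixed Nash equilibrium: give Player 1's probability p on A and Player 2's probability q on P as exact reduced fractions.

(p,q) = (5/6, 1/3)

P1 indiff ⇒ q·3+(1-q)·3 = q·1+(1-q)·4 ⇒ q(2) = (1-q)(1) ⇒ q = 1/3
P2 indiff ⇒ p·5+(1-p)·4 = p·4+(1-p)·9 ⇒ p(1) = (1-p)(5) ⇒ p = 5/6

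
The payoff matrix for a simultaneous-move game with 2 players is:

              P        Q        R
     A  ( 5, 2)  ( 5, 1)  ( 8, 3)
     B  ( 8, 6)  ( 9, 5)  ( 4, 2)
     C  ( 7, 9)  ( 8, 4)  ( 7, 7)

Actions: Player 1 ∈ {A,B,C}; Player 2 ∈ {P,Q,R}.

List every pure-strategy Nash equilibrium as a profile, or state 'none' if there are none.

NE set: (A,R), (B,P)

(A,P): not NE [P1→B gives 8>5; P2→R gives 3>2]
(A,Q): not NE [P1→B gives 9>5; P2→R gives 3>1]
(A,R): NE
(B,P): NE
(B,Q): not NE [P2→P gives 6>5]
(B,R): not NE [P1→A gives 8>4; P2→P gives 6>2]
(C,P): not NE [P1→B gives 8>7]
(C,Q): not NE [P1→B gives 9>8; P2→P gives 9>4]
(C,R): not NE [P1→A gives 8>7; P2→P gives 9>7]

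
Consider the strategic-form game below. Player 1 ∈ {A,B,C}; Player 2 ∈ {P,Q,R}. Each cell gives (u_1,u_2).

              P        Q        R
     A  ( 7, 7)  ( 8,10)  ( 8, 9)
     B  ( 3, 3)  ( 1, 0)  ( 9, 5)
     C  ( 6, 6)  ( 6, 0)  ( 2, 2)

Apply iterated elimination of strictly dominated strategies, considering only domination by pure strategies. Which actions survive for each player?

P1 drop C (A beats it: P:7>6 Q:8>6 R:8>2)
P2 drop P (R beats it: A:9>7 B:5>3)
P1→{A,B} P2→{Q,R}

Survivors P1:{A,B} P2:{Q,R}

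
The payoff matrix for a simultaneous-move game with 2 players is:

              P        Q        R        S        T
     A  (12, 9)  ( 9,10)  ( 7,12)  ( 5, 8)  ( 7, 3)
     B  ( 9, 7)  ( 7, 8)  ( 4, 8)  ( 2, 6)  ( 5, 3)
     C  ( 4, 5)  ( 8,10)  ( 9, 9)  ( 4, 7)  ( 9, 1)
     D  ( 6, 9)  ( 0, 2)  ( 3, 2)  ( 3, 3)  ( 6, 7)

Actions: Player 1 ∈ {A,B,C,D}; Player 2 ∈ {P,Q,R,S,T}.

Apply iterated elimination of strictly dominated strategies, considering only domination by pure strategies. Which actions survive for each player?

P1 drop B (A beats it: P:12>9 Q:9>7 R:7>4 S:5>2 T:7>5)
P1 drop D (A beats it: P:12>6 Q:9>0 R:7>3 S:5>3 T:7>6)
P2 drop P (Q beats it: A:10>9 C:10>5)
P2 drop S (Q beats it: A:10>8 C:10>7)
P2 drop T (Q beats it: A:10>3 C:10>1)
P1→{A,C} P2→{Q,R}

Remaining: P1:{A,C} P2:{Q,R}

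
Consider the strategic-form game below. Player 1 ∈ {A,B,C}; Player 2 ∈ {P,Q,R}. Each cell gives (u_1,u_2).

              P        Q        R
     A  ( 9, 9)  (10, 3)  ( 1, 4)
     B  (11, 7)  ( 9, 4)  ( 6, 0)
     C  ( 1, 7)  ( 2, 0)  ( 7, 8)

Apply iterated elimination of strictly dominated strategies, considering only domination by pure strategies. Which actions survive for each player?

IESDS → P1:{B,C} P2:{P,R}

P2 drop Q (P beats it: A:9>3 B:7>4 C:7>0)
P1 drop A (B beats it: P:11>9 R:6>1)
P1→{B,C} P2→{P,R}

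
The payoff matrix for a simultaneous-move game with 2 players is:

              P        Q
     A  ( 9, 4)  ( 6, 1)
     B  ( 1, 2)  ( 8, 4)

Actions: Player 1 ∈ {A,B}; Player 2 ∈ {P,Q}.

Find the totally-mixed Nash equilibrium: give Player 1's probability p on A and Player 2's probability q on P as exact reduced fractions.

p=2/5, q=1/5

P1 indiff ⇒ q·9+(1-q)·6 = q·1+(1-q)·8 ⇒ q(8) = (1-q)(2) ⇒ q = 1/5
P2 indiff ⇒ p·4+(1-p)·2 = p·1+(1-p)·4 ⇒ p(3) = (1-p)(2) ⇒ p = 2/5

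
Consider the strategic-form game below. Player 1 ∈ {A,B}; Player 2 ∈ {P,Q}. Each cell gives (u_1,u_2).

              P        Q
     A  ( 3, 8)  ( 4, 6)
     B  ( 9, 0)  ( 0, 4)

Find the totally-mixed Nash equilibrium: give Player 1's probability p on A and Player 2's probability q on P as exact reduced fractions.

P1 mixes 2/3 on A; P2 mixes 2/5 on P

P1 indiff ⇒ q·3+(1-q)·4 = q·9+(1-q)·0 ⇒ q(-6) = (1-q)(-4) ⇒ q = 2/5
P2 indiff ⇒ p·8+(1-p)·0 = p·6+(1-p)·4 ⇒ p(2) = (1-p)(4) ⇒ p = 2/3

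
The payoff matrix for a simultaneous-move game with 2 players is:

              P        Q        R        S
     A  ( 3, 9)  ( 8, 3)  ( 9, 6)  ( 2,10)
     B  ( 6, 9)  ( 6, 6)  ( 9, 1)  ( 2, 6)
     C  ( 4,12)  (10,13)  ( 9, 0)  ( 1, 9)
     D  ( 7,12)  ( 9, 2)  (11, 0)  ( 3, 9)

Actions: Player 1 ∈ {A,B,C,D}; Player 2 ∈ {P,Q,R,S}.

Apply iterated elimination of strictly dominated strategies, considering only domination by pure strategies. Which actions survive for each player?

P1 drop A (D beats it: P:7>3 Q:9>8 R:11>9 S:3>2)
P1 drop B (D beats it: P:7>6 Q:9>6 R:11>9 S:3>2)
P2 drop R (P beats it: C:12>0 D:12>0)
P2 drop S (P beats it: C:12>9 D:12>9)
P1→{C,D} P2→{P,Q}

Remaining: P1:{C,D} P2:{P,Q}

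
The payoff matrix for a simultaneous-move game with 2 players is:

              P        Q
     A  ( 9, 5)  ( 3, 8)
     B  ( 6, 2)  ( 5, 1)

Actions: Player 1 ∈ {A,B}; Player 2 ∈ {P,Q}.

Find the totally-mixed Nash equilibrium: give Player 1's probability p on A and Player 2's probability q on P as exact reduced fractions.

P1 indiff ⇒ q·9+(1-q)·3 = q·6+(1-q)·5 ⇒ q(3) = (1-q)(2) ⇒ q = 2/5
P2 indiff ⇒ p·5+(1-p)·2 = p·8+(1-p)·1 ⇒ p(-3) = (1-p)(-1) ⇒ p = 1/4

p=1/4, q=2/5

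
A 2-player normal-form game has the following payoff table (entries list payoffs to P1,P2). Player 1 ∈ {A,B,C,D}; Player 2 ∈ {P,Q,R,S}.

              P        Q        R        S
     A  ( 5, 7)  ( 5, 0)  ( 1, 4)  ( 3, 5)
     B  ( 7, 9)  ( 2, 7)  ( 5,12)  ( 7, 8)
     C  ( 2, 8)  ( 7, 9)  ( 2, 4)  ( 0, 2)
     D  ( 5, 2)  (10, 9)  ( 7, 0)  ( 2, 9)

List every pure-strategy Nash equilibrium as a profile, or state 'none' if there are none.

(A,P): not NE [P1→B gives 7>5]
(A,Q): not NE [P1→D gives 10>5; P2→P gives 7>0]
(A,R): not NE [P1→D gives 7>1; P2→P gives 7>4]
(A,S): not NE [P1→B gives 7>3; P2→P gives 7>5]
(B,P): not NE [P2→R gives 12>9]
(B,Q): not NE [P1→D gives 10>2; P2→R gives 12>7]
(B,R): not NE [P1→D gives 7>5]
(B,S): not NE [P2→R gives 12>8]
(C,P): not NE [P1→B gives 7>2; P2→Q gives 9>8]
(C,Q): not NE [P1→D gives 10>7]
(C,R): not NE [P1→D gives 7>2; P2→Q gives 9>4]
(C,S): not NE [P1→B gives 7>0; P2→Q gives 9>2]
(D,P): not NE [P1→B gives 7>5; P2→S gives 9>2]
(D,Q): NE
(D,R): not NE [P2→S gives 9>0]
(D,S): not NE [P1→B gives 7>2]

PSNE = {(D,Q)}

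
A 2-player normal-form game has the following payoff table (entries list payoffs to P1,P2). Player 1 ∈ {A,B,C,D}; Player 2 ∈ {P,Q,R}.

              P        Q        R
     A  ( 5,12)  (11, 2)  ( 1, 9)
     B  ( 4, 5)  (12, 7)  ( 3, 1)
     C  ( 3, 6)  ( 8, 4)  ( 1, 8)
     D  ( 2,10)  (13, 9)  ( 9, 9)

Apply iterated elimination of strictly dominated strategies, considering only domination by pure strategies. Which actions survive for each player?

Remaining: P1:{A,B,D} P2:{P,Q}

P1 drop C (B beats it: P:4>3 Q:12>8 R:3>1)
P2 drop R (P beats it: A:12>9 B:5>1 D:10>9)
P1→{A,B,D} P2→{P,Q}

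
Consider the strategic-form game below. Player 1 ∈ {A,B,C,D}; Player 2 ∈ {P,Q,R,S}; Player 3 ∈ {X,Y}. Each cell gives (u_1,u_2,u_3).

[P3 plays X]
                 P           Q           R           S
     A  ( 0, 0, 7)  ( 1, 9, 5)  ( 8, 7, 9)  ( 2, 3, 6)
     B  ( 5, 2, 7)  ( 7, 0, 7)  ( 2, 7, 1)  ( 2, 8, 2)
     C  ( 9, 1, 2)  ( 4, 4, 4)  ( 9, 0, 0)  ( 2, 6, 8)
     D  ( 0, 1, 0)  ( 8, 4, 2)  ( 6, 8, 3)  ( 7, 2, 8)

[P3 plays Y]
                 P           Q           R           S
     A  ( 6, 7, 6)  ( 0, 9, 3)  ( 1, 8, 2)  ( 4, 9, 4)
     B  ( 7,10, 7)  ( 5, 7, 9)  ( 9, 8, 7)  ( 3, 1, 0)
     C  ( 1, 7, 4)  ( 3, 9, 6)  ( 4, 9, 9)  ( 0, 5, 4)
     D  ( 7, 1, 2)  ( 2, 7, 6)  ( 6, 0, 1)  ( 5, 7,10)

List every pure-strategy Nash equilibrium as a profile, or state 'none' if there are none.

Nash profiles: (B,P,Y), (D,S,Y)

(A,P,X): not NE [P1→C gives 9>0; P2→Q gives 9>0]
(A,P,Y): not NE [P1→D gives 7>6; P2→S gives 9>7; P3→X gives 7>6]
(A,Q,X): not NE [P1→D gives 8>1]
(A,Q,Y): not NE [P1→B gives 5>0; P3→X gives 5>3]
(A,R,X): not NE [P1→C gives 9>8; P2→Q gives 9>7]
(A,R,Y): not NE [P1→B gives 9>1; P2→S gives 9>8; P3→X gives 9>2]
(A,S,X): not NE [P1→D gives 7>2; P2→Q gives 9>3]
(A,S,Y): not NE [P1→D gives 5>4; P3→X gives 6>4]
(B,P,X): not NE [P1→C gives 9>5; P2→S gives 8>2]
(B,P,Y): NE
(B,Q,X): not NE [P1→D gives 8>7; P2→S gives 8>0; P3→Y gives 9>7]
(B,Q,Y): not NE [P2→P gives 10>7]
(B,R,X): not NE [P1→C gives 9>2; P2→S gives 8>7; P3→Y gives 7>1]
(B,R,Y): not NE [P2→P gives 10>8]
(B,S,X): not NE [P1→D gives 7>2]
(B,S,Y): not NE [P1→D gives 5>3; P2→P gives 10>1; P3→X gives 2>0]
(C,P,X): not NE [P2→S gives 6>1; P3→Y gives 4>2]
(C,P,Y): not NE [P1→D gives 7>1; P2→R gives 9>7]
(C,Q,X): not NE [P1→D gives 8>4; P2→S gives 6>4; P3→Y gives 6>4]
(C,Q,Y): not NE [P1→B gives 5>3]
(C,R,X): not NE [P2→S gives 6>0; P3→Y gives 9>0]
(C,R,Y): not NE [P1→B gives 9>4]
(C,S,X): not NE [P1→D gives 7>2]
(C,S,Y): not NE [P1→D gives 5>0; P2→R gives 9>5; P3→X gives 8>4]
(D,P,X): not NE [P1→C gives 9>0; P2→R gives 8>1; P3→Y gives 2>0]
(D,P,Y): not NE [P2→S gives 7>1]
(D,Q,X): not NE [P2→R gives 8>4; P3→Y gives 6>2]
(D,Q,Y): not NE [P1→B gives 5>2]
(D,R,X): not NE [P1→C gives 9>6]
(D,R,Y): not NE [P1→B gives 9>6; P2→S gives 7>0; P3→X gives 3>1]
(D,S,X): not NE [P2→R gives 8>2; P3→Y gives 10>8]
(D,S,Y): NE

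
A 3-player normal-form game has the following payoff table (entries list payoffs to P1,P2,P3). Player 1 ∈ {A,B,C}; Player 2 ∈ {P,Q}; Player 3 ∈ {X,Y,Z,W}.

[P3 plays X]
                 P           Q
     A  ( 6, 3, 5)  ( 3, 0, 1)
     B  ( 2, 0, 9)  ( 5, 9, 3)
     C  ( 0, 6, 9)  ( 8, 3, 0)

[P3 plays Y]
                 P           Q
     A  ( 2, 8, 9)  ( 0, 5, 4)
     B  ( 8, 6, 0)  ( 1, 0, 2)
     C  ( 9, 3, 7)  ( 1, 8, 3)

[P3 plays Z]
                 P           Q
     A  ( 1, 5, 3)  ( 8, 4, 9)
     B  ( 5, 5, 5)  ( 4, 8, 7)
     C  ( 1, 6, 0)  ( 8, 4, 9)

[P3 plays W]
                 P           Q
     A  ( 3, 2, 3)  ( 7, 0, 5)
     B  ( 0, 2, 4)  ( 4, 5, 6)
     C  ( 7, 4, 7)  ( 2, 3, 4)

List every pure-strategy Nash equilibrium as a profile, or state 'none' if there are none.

Equilibria: none

(A,P,X): not NE [P3→Y gives 9>5]
(A,P,Y): not NE [P1→C gives 9>2]
(A,P,Z): not NE [P1→B gives 5>1; P3→Y gives 9>3]
(A,P,W): not NE [P1→C gives 7>3; P3→Y gives 9>3]
(A,Q,X): not NE [P1→C gives 8>3; P2→P gives 3>0; P3→Z gives 9>1]
(A,Q,Y): not NE [P1→C gives 1>0; P2→P gives 8>5; P3→Z gives 9>4]
(A,Q,Z): not NE [P2→P gives 5>4]
(A,Q,W): not NE [P2→P gives 2>0; P3→Z gives 9>5]
(B,P,X): not NE [P1→A gives 6>2; P2→Q gives 9>0]
(B,P,Y): not NE [P1→C gives 9>8; P3→X gives 9>0]
(B,P,Z): not NE [P2→Q gives 8>5; P3→X gives 9>5]
(B,P,W): not NE [P1→C gives 7>0; P2→Q gives 5>2; P3→X gives 9>4]
(B,Q,X): not NE [P1→C gives 8>5; P3→Z gives 7>3]
(B,Q,Y): not NE [P2→P gives 6>0; P3→Z gives 7>2]
(B,Q,Z): not NE [P1→C gives 8>4]
(B,Q,W): not NE [P1→A gives 7>4; P3→Z gives 7>6]
(C,P,X): not NE [P1→A gives 6>0]
(C,P,Y): not NE [P2→Q gives 8>3; P3→X gives 9>7]
(C,P,Z): not NE [P1→B gives 5>1; P3→X gives 9>0]
(C,P,W): not NE [P3→X gives 9>7]
(C,Q,X): not NE [P2→P gives 6>3; P3→Z gives 9>0]
(C,Q,Y): not NE [P3→Z gives 9>3]
(C,Q,Z): not NE [P2→P gives 6>4]
(C,Q,W): not NE [P1→A gives 7>2; P2→P gives 4>3; P3→Z gives 9>4]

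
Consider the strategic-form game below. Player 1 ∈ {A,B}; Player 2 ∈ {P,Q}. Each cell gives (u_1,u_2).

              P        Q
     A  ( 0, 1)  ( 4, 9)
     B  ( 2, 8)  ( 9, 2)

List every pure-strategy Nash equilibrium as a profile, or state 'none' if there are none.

(A,P): not NE [P1→B gives 2>0; P2→Q gives 9>1]
(A,Q): not NE [P1→B gives 9>4]
(B,P): NE
(B,Q): not NE [P2→P gives 8>2]

PSNE = {(B,P)}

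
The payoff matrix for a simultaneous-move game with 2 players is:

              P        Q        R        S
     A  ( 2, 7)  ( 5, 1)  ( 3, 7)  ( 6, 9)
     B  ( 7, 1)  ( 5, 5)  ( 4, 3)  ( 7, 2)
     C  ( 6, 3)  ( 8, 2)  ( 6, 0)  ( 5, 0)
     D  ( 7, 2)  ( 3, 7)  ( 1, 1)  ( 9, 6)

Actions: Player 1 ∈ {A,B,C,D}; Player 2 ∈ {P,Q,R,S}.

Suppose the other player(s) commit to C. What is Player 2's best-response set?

u_2(P vs C) = 3
u_2(Q vs C) = 2
u_2(R vs C) = 0
u_2(S vs C) = 0
max payoff 3 at {P}

P2 best: {P}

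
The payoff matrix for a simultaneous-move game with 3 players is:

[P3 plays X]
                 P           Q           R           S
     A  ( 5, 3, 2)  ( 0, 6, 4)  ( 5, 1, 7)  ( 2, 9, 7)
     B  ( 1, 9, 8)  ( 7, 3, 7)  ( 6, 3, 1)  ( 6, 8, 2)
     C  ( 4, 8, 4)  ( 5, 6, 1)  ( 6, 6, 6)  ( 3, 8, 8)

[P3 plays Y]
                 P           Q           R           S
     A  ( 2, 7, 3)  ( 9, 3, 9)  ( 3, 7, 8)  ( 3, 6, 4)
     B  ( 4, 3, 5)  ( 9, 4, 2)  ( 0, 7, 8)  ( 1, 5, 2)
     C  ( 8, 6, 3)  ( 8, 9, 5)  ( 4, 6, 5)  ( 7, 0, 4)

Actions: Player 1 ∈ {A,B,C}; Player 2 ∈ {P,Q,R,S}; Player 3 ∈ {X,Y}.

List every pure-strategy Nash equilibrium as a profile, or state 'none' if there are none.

(A,P,X): not NE [P2→S gives 9>3; P3→Y gives 3>2]
(A,P,Y): not NE [P1→C gives 8>2]
(A,Q,X): not NE [P1→B gives 7>0; P2→S gives 9>6; P3→Y gives 9>4]
(A,Q,Y): not NE [P2→R gives 7>3]
(A,R,X): not NE [P1→C gives 6>5; P2→S gives 9>1; P3→Y gives 8>7]
(A,R,Y): not NE [P1→C gives 4>3]
(A,S,X): not NE [P1→B gives 6>2]
(A,S,Y): not NE [P1→C gives 7>3; P2→R gives 7>6; P3→X gives 7>4]
(B,P,X): not NE [P1→A gives 5>1]
(B,P,Y): not NE [P1→C gives 8>4; P2→R gives 7>3; P3→X gives 8>5]
(B,Q,X): not NE [P2→P gives 9>3]
(B,Q,Y): not NE [P2→R gives 7>4; P3→X gives 7>2]
(B,R,X): not NE [P2→P gives 9>3; P3→Y gives 8>1]
(B,R,Y): not NE [P1→C gives 4>0]
(B,S,X): not NE [P2→P gives 9>8]
(B,S,Y): not NE [P1→C gives 7>1; P2→R gives 7>5]
(C,P,X): not NE [P1→A gives 5>4]
(C,P,Y): not NE [P2→Q gives 9>6; P3→X gives 4>3]
(C,Q,X): not NE [P1→B gives 7>5; P2→S gives 8>6; P3→Y gives 5>1]
(C,Q,Y): not NE [P1→B gives 9>8]
(C,R,X): not NE [P2→S gives 8>6]
(C,R,Y): not NE [P2→Q gives 9>6; P3→X gives 6>5]
(C,S,X): not NE [P1→B gives 6>3]
(C,S,Y): not NE [P2→Q gives 9>0; P3→X gives 8>4]

Equilibria: none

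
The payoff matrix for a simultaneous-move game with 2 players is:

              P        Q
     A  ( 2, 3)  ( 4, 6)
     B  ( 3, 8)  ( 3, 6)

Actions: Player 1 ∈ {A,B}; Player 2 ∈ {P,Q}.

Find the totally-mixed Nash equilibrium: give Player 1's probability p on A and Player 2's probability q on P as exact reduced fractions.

P1 indiff ⇒ q·2+(1-q)·4 = q·3+(1-q)·3 ⇒ q(-1) = (1-q)(-1) ⇒ q = 1/2
P2 indiff ⇒ p·3+(1-p)·8 = p·6+(1-p)·6 ⇒ p(-3) = (1-p)(-2) ⇒ p = 2/5

(p,q) = (2/5, 1/2)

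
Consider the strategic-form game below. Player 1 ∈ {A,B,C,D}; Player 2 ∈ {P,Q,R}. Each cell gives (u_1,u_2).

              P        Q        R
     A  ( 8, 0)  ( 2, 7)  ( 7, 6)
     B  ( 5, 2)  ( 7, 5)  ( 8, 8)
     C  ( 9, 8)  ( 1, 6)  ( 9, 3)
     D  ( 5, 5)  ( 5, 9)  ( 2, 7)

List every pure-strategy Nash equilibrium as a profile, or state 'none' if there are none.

Nash profiles: (C,P)

(A,P): not NE [P1→C gives 9>8; P2→Q gives 7>0]
(A,Q): not NE [P1→B gives 7>2]
(A,R): not NE [P1→C gives 9>7; P2→Q gives 7>6]
(B,P): not NE [P1→C gives 9>5; P2→R gives 8>2]
(B,Q): not NE [P2→R gives 8>5]
(B,R): not NE [P1→C gives 9>8]
(C,P): NE
(C,Q): not NE [P1→B gives 7>1; P2→P gives 8>6]
(C,R): not NE [P2→P gives 8>3]
(D,P): not NE [P1→C gives 9>5; P2→Q gives 9>5]
(D,Q): not NE [P1→B gives 7>5]
(D,R): not NE [P1→C gives 9>2; P2→Q gives 9>7]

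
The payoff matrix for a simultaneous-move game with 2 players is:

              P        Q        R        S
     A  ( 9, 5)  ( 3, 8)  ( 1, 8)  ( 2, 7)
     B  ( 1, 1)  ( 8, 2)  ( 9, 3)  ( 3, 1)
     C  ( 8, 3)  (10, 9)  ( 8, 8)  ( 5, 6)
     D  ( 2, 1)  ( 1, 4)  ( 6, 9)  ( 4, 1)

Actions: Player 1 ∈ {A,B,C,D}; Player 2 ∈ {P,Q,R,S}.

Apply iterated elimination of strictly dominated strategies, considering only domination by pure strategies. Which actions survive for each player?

P1 drop D (C beats it: P:8>2 Q:10>1 R:8>6 S:5>4)
P2 drop P (Q beats it: A:8>5 B:2>1 C:9>3)
P1 drop A (B beats it: Q:8>3 R:9>1 S:3>2)
P2 drop S (Q beats it: B:2>1 C:9>6)
P1→{B,C} P2→{Q,R}

IESDS → P1:{B,C} P2:{Q,R}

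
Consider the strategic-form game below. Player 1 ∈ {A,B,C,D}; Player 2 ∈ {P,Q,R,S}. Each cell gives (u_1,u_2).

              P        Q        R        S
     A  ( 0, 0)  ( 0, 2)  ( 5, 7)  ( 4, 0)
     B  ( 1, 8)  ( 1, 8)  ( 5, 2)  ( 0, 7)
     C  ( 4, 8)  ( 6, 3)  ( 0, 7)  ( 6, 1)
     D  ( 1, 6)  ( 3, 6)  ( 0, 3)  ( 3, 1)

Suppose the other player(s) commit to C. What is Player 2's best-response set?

u_2(P vs C) = 8
u_2(Q vs C) = 3
u_2(R vs C) = 7
u_2(S vs C) = 1
max payoff 8 at {P}

BR_2 = {P}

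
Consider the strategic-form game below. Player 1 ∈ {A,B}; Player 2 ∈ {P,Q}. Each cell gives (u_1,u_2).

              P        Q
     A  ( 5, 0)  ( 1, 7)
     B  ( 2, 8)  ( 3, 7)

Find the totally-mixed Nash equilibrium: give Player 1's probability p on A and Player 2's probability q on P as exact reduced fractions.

P1 indiff ⇒ q·5+(1-q)·1 = q·2+(1-q)·3 ⇒ q(3) = (1-q)(2) ⇒ q = 2/5
P2 indiff ⇒ p·0+(1-p)·8 = p·7+(1-p)·7 ⇒ p(-7) = (1-p)(-1) ⇒ p = 1/8

P1 mixes 1/8 on A; P2 mixes 2/5 on P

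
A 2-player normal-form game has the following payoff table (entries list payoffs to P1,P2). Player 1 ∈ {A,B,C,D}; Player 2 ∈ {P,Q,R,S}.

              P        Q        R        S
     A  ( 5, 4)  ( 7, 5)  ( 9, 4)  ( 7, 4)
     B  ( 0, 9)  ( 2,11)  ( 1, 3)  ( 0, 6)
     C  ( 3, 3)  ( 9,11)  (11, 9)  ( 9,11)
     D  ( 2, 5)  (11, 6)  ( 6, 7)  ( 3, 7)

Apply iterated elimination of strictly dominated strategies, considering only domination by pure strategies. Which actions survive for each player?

P1 drop B (A beats it: P:5>0 Q:7>2 R:9>1 S:7>0)
P2 drop P (Q beats it: A:5>4 C:11>3 D:6>5)
P1 drop A (C beats it: Q:9>7 R:11>9 S:9>7)
P1→{C,D} P2→{Q,R,S}

Remaining: P1:{C,D} P2:{Q,R,S}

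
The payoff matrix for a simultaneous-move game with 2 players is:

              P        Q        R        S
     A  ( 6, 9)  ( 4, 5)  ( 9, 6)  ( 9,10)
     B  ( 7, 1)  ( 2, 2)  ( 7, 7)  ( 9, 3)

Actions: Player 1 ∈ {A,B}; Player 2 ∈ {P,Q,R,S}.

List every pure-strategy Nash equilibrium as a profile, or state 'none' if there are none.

(A,P): not NE [P1→B gives 7>6; P2→S gives 10>9]
(A,Q): not NE [P2→S gives 10>5]
(A,R): not NE [P2→S gives 10>6]
(A,S): NE
(B,P): not NE [P2→R gives 7>1]
(B,Q): not NE [P1→A gives 4>2; P2→R gives 7>2]
(B,R): not NE [P1→A gives 9>7]
(B,S): not NE [P2→R gives 7>3]

PSNE = {(A,S)}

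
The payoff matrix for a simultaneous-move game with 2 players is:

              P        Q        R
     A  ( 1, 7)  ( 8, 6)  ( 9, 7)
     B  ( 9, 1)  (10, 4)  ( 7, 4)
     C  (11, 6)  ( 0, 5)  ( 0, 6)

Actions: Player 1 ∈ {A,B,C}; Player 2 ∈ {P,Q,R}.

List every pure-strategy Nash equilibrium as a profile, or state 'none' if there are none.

(A,P): not NE [P1→C gives 11>1]
(A,Q): not NE [P1→B gives 10>8; P2→R gives 7>6]
(A,R): NE
(B,P): not NE [P1→C gives 11>9; P2→R gives 4>1]
(B,Q): NE
(B,R): not NE [P1→A gives 9>7]
(C,P): NE
(C,Q): not NE [P1→B gives 10>0; P2→R gives 6>5]
(C,R): not NE [P1→A gives 9>0]

Nash profiles: (A,R), (B,Q), (C,P)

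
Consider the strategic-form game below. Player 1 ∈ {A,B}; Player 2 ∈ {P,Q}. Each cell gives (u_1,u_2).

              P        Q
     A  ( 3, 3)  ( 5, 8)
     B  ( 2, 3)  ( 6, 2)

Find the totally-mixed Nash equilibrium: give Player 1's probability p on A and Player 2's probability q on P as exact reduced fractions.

p=1/6, q=1/2

P1 indiff ⇒ q·3+(1-q)·5 = q·2+(1-q)·6 ⇒ q(1) = (1-q)(1) ⇒ q = 1/2
P2 indiff ⇒ p·3+(1-p)·3 = p·8+(1-p)·2 ⇒ p(-5) = (1-p)(-1) ⇒ p = 1/6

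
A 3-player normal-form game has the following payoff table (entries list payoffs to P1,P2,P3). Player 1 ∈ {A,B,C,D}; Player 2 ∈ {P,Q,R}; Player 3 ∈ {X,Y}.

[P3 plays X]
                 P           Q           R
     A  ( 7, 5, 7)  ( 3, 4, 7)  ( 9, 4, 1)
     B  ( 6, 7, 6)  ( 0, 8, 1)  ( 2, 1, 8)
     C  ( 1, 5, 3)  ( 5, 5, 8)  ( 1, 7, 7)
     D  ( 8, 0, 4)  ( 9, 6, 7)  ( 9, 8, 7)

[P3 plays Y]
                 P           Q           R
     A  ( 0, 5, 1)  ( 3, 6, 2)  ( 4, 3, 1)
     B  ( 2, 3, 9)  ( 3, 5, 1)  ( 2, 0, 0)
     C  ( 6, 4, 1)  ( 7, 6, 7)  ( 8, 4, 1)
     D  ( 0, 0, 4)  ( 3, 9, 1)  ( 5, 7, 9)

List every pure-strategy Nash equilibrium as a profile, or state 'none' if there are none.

(A,P,X): not NE [P1→D gives 8>7]
(A,P,Y): not NE [P1→C gives 6>0; P2→Q gives 6>5; P3→X gives 7>1]
(A,Q,X): not NE [P1→D gives 9>3; P2→P gives 5>4]
(A,Q,Y): not NE [P1→C gives 7>3; P3→X gives 7>2]
(A,R,X): not NE [P2→P gives 5>4]
(A,R,Y): not NE [P1→C gives 8>4; P2→Q gives 6>3]
(B,P,X): not NE [P1→D gives 8>6; P2→Q gives 8>7; P3→Y gives 9>6]
(B,P,Y): not NE [P1→C gives 6>2; P2→Q gives 5>3]
(B,Q,X): not NE [P1→D gives 9>0]
(B,Q,Y): not NE [P1→C gives 7>3]
(B,R,X): not NE [P1→D gives 9>2; P2→Q gives 8>1]
(B,R,Y): not NE [P1→C gives 8>2; P2→Q gives 5>0; P3→X gives 8>0]
(C,P,X): not NE [P1→D gives 8>1; P2→R gives 7>5]
(C,P,Y): not NE [P2→Q gives 6>4; P3→X gives 3>1]
(C,Q,X): not NE [P1→D gives 9>5; P2→R gives 7>5]
(C,Q,Y): not NE [P3→X gives 8>7]
(C,R,X): not NE [P1→D gives 9>1]
(C,R,Y): not NE [P2→Q gives 6>4; P3→X gives 7>1]
(D,P,X): not NE [P2→R gives 8>0]
(D,P,Y): not NE [P1→C gives 6>0; P2→Q gives 9>0]
(D,Q,X): not NE [P2→R gives 8>6]
(D,Q,Y): not NE [P1→C gives 7>3; P3→X gives 7>1]
(D,R,X): not NE [P3→Y gives 9>7]
(D,R,Y): not NE [P1→C gives 8>5; P2→Q gives 9>7]

PSNE: ∅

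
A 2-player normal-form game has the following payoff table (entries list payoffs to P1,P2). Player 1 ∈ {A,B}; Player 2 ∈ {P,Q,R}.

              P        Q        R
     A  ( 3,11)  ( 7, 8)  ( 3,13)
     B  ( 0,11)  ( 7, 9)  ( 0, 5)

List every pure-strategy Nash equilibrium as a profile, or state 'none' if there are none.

Nash profiles: (A,R)

(A,P): not NE [P2→R gives 13>11]
(A,Q): not NE [P2→R gives 13>8]
(A,R): NE
(B,P): not NE [P1→A gives 3>0]
(B,Q): not NE [P2→P gives 11>9]
(B,R): not NE [P1→A gives 3>0; P2→P gives 11>5]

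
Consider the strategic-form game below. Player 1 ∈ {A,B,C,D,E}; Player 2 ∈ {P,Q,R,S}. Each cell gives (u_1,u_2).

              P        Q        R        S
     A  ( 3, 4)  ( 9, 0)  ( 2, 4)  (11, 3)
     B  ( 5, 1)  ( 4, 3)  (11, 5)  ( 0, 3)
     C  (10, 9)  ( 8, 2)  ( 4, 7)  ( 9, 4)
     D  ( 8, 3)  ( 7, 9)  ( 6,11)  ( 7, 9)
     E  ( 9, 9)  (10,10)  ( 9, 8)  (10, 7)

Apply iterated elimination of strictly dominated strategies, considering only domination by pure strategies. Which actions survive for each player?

P1 drop D (E beats it: P:9>8 Q:10>7 R:9>6 S:10>7)
P2 drop S (R beats it: A:4>3 B:5>3 C:7>4 E:8>7)
P1 drop A (E beats it: P:9>3 Q:10>9 R:9>2)
P1→{B,C,E} P2→{P,Q,R}

Remaining: P1:{B,C,E} P2:{P,Q,R}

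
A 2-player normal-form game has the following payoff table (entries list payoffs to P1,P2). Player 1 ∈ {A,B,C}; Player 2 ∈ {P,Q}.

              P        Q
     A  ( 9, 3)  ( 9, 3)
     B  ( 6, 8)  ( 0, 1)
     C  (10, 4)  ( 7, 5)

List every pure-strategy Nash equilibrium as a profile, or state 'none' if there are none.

(A,P): not NE [P1→C gives 10>9]
(A,Q): NE
(B,P): not NE [P1→C gives 10>6]
(B,Q): not NE [P1→A gives 9>0; P2→P gives 8>1]
(C,P): not NE [P2→Q gives 5>4]
(C,Q): not NE [P1→A gives 9>7]

Nash profiles: (A,Q)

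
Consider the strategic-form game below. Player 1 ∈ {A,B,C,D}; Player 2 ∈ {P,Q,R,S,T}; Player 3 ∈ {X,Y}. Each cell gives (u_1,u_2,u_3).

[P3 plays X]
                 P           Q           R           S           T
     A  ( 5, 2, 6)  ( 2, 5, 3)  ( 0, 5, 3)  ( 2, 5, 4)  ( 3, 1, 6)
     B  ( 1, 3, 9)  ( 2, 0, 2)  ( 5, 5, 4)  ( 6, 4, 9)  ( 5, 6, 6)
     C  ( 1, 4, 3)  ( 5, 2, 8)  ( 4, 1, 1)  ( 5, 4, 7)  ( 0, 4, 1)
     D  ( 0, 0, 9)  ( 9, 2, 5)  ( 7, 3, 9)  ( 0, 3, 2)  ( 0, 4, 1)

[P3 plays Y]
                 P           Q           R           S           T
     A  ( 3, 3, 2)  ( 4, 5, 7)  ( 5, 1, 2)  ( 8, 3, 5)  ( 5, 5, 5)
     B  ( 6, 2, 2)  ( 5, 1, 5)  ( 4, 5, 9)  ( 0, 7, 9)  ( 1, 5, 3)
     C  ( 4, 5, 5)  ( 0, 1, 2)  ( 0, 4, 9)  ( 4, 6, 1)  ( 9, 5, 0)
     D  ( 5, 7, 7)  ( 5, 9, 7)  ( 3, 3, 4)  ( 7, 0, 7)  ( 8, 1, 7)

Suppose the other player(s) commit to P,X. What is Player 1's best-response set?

u_1(A vs P,X) = 5
u_1(B vs P,X) = 1
u_1(C vs P,X) = 1
u_1(D vs P,X) = 0
max payoff 5 at {A}

BR_1 = {A}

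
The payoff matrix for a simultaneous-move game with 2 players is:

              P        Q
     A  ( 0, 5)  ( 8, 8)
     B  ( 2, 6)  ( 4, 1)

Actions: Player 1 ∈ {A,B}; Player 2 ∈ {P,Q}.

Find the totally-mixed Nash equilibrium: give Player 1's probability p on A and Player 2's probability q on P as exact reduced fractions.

P1 mixes 5/8 on A; P2 mixes 2/3 on P

P1 indiff ⇒ q·0+(1-q)·8 = q·2+(1-q)·4 ⇒ q(-2) = (1-q)(-4) ⇒ q = 2/3
P2 indiff ⇒ p·5+(1-p)·6 = p·8+(1-p)·1 ⇒ p(-3) = (1-p)(-5) ⇒ p = 5/8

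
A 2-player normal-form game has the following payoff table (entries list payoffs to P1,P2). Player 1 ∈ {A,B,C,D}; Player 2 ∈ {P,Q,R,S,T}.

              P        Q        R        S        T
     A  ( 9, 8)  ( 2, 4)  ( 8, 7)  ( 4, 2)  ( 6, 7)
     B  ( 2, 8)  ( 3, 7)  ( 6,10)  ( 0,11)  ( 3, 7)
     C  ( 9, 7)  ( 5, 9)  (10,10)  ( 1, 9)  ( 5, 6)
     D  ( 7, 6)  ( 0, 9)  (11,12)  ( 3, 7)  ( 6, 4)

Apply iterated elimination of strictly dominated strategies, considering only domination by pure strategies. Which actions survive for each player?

IESDS → P1:{A,C,D} P2:{P,R}

P1 drop B (C beats it: P:9>2 Q:5>3 R:10>6 S:1>0 T:5>3)
P2 drop Q (R beats it: A:7>4 C:10>9 D:12>9)
P2 drop S (R beats it: A:7>2 C:10>9 D:12>7)
P2 drop T (P beats it: A:8>7 C:7>6 D:6>4)
P1→{A,C,D} P2→{P,R}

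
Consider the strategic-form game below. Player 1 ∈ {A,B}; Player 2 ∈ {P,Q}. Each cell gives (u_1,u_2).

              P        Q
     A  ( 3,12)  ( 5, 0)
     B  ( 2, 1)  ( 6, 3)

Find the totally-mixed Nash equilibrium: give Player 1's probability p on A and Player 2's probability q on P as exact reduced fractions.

P1 indiff ⇒ q·3+(1-q)·5 = q·2+(1-q)·6 ⇒ q(1) = (1-q)(1) ⇒ q = 1/2
P2 indiff ⇒ p·12+(1-p)·1 = p·0+(1-p)·3 ⇒ p(12) = (1-p)(2) ⇒ p = 1/7

P1 mixes 1/7 on A; P2 mixes 1/2 on P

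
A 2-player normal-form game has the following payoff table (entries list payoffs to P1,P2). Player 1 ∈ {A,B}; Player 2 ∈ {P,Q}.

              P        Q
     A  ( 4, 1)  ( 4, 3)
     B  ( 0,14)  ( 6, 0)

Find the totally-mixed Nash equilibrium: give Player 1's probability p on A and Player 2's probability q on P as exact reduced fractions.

p=7/8, q=1/3

P1 indiff ⇒ q·4+(1-q)·4 = q·0+(1-q)·6 ⇒ q(4) = (1-q)(2) ⇒ q = 1/3
P2 indiff ⇒ p·1+(1-p)·14 = p·3+(1-p)·0 ⇒ p(-2) = (1-p)(-14) ⇒ p = 7/8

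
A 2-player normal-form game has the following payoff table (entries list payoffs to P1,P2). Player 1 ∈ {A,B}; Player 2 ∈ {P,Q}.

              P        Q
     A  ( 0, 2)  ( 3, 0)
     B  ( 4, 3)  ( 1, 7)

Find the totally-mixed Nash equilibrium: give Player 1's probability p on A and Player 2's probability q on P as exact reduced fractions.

P1 indiff ⇒ q·0+(1-q)·3 = q·4+(1-q)·1 ⇒ q(-4) = (1-q)(-2) ⇒ q = 1/3
P2 indiff ⇒ p·2+(1-p)·3 = p·0+(1-p)·7 ⇒ p(2) = (1-p)(4) ⇒ p = 2/3

p=2/3, q=1/3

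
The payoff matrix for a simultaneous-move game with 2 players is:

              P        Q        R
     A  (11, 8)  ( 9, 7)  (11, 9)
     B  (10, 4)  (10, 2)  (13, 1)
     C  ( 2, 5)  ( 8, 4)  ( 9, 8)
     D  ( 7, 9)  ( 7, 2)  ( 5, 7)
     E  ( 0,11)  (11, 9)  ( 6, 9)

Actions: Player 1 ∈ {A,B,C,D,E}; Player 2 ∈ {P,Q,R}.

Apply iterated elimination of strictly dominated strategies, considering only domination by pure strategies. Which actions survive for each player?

Survivors P1:{A,B} P2:{P,R}

P1 drop C (A beats it: P:11>2 Q:9>8 R:11>9)
P1 drop D (A beats it: P:11>7 Q:9>7 R:11>5)
P2 drop Q (P beats it: A:8>7 B:4>2 E:11>9)
P1 drop E (A beats it: P:11>0 R:11>6)
P1→{A,B} P2→{P,R}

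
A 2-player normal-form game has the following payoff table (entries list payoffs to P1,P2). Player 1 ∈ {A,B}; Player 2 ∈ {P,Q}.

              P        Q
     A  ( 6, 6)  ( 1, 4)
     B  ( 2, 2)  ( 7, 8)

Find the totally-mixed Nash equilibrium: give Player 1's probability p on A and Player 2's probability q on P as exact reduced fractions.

(p,q) = (3/4, 3/5)

P1 indiff ⇒ q·6+(1-q)·1 = q·2+(1-q)·7 ⇒ q(4) = (1-q)(6) ⇒ q = 3/5
P2 indiff ⇒ p·6+(1-p)·2 = p·4+(1-p)·8 ⇒ p(2) = (1-p)(6) ⇒ p = 3/4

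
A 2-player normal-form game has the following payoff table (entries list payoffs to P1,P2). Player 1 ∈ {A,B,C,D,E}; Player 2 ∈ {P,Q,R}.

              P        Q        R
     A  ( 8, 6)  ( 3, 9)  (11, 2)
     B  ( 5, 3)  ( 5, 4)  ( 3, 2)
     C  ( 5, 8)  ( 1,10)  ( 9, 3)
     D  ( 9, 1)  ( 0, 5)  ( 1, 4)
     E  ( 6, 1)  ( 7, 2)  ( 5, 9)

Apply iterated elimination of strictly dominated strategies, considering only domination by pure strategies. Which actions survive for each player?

Remaining: P1:{A,E} P2:{Q,R}

P1 drop B (E beats it: P:6>5 Q:7>5 R:5>3)
P1 drop C (A beats it: P:8>5 Q:3>1 R:11>9)
P2 drop P (Q beats it: A:9>6 D:5>1 E:2>1)
P1 drop D (A beats it: Q:3>0 R:11>1)
P1→{A,E} P2→{Q,R}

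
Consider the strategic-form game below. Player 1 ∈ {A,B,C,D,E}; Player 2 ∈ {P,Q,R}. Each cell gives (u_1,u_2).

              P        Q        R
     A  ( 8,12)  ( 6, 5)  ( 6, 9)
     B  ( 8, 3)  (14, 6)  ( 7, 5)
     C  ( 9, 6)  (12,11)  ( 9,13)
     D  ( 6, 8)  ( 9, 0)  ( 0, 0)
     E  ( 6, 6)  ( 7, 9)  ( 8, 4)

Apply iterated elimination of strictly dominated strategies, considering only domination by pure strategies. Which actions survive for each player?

P1 drop A (C beats it: P:9>8 Q:12>6 R:9>6)
P1 drop D (B beats it: P:8>6 Q:14>9 R:7>0)
P1 drop E (C beats it: P:9>6 Q:12>7 R:9>8)
P2 drop P (Q beats it: B:6>3 C:11>6)
P1→{B,C} P2→{Q,R}

Survivors P1:{B,C} P2:{Q,R}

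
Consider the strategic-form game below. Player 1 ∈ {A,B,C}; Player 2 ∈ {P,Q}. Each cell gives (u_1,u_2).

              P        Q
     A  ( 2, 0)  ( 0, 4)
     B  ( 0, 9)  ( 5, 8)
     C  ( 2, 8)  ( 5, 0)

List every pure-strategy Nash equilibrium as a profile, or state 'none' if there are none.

Nash profiles: (C,P)

(A,P): not NE [P2→Q gives 4>0]
(A,Q): not NE [P1→C gives 5>0]
(B,P): not NE [P1→C gives 2>0]
(B,Q): not NE [P2→P gives 9>8]
(C,P): NE
(C,Q): not NE [P2→P gives 8>0]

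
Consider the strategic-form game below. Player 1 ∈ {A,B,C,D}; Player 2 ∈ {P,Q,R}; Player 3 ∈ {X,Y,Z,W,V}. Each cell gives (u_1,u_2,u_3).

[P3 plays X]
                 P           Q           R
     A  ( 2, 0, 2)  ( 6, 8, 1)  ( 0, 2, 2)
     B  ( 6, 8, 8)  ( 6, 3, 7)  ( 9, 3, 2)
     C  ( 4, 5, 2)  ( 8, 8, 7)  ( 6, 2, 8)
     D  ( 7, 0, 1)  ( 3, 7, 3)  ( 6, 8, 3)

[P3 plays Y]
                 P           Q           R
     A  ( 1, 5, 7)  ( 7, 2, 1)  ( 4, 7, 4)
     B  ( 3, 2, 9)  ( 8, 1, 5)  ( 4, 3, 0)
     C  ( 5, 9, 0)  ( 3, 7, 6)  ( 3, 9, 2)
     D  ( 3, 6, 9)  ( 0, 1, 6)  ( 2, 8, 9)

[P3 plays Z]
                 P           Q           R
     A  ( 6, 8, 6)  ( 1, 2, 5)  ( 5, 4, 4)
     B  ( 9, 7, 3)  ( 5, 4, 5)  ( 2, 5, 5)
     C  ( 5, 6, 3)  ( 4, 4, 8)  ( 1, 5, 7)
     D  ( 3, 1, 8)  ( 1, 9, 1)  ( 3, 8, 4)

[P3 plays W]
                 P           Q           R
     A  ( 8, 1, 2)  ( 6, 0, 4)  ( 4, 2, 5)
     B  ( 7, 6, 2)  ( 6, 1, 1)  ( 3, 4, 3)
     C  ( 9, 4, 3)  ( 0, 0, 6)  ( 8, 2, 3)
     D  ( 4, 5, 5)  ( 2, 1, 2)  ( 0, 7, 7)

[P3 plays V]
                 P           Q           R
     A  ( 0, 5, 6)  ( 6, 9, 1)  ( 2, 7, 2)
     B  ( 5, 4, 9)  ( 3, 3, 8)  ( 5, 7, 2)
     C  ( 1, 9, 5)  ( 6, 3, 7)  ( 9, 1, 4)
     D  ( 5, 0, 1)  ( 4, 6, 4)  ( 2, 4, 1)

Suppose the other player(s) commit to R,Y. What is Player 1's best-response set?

u_1(A vs R,Y) = 4
u_1(B vs R,Y) = 4
u_1(C vs R,Y) = 3
u_1(D vs R,Y) = 2
max payoff 4 at {A,B}

argmax u_1 = {A,B}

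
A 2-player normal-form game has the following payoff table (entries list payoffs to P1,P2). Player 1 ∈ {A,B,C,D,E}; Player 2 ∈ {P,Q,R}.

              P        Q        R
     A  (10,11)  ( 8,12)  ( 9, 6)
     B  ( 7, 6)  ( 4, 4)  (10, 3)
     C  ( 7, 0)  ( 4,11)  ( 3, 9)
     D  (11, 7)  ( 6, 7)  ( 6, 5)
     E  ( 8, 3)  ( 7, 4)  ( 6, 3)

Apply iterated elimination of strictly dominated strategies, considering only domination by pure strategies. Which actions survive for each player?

Survivors P1:{A,D} P2:{P,Q}

P1 drop C (A beats it: P:10>7 Q:8>4 R:9>3)
P1 drop E (A beats it: P:10>8 Q:8>7 R:9>6)
P2 drop R (P beats it: A:11>6 B:6>3 D:7>5)
P1 drop B (A beats it: P:10>7 Q:8>4)
P1→{A,D} P2→{P,Q}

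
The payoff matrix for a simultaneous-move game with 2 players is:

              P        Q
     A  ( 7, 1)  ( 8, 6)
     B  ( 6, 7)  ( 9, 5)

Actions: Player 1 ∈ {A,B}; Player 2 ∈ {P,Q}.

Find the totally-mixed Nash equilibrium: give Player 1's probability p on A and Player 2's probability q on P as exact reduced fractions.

p=2/7, q=1/2

P1 indiff ⇒ q·7+(1-q)·8 = q·6+(1-q)·9 ⇒ q(1) = (1-q)(1) ⇒ q = 1/2
P2 indiff ⇒ p·1+(1-p)·7 = p·6+(1-p)·5 ⇒ p(-5) = (1-p)(-2) ⇒ p = 2/7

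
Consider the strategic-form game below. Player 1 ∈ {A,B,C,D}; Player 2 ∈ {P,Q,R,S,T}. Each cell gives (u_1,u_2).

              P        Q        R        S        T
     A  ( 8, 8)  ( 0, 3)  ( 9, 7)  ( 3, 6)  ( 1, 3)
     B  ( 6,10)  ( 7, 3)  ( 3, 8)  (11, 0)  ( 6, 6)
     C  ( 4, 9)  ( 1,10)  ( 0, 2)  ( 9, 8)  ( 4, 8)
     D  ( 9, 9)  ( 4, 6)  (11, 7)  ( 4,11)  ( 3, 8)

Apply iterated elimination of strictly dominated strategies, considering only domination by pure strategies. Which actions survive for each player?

Remaining: P1:{B,D} P2:{P,S}

P1 drop A (D beats it: P:9>8 Q:4>0 R:11>9 S:4>3 T:3>1)
P1 drop C (B beats it: P:6>4 Q:7>1 R:3>0 S:11>9 T:6>4)
P2 drop Q (P beats it: B:10>3 D:9>6)
P2 drop R (P beats it: B:10>8 D:9>7)
P2 drop T (P beats it: B:10>6 D:9>8)
P1→{B,D} P2→{P,S}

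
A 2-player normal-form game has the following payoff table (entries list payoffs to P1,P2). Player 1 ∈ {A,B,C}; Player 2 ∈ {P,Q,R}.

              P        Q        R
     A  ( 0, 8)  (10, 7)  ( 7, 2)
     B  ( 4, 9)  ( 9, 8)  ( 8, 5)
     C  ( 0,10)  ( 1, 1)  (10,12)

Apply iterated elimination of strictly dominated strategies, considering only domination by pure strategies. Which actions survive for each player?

P2 drop Q (P beats it: A:8>7 B:9>8 C:10>1)
P1 drop A (B beats it: P:4>0 R:8>7)
P1→{B,C} P2→{P,R}

Survivors P1:{B,C} P2:{P,R}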